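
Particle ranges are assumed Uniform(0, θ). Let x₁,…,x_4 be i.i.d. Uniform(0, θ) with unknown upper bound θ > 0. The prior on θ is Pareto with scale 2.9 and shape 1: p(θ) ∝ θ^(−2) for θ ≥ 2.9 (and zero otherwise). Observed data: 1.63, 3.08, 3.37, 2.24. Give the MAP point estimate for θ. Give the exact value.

θ̂_MAP = 3.37

The Uniform(0, θ) likelihood is θ^(−n) for θ ≥ max(xᵢ), zero otherwise. Here max(xᵢ) = 3.37.
Posterior ∝ θ^(−2) · θ^(−4) = θ^(−6) on θ ≥ max(2.9, 3.37) = 3.37.
This density is strictly decreasing in θ, so the posterior mode lies at the lower boundary of the support.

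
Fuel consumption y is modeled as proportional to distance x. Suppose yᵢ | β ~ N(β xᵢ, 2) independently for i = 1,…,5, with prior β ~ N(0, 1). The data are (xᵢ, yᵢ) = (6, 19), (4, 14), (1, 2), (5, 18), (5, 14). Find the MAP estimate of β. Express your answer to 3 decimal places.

log p(β | y) = −Σ(yᵢ − βxᵢ)²/(2·2) − β²/(2·1) + const.
Setting the derivative to zero: Σxᵢ(yᵢ − βxᵢ)/2 − β/1 = 0, so β = Σxᵢyᵢ / (Σxᵢ² + σ²/τ²).
Σxᵢyᵢ = 6·19 + 4·14 + 1·2 + 5·18 + 5·14 = 332; Σxᵢ² = 103; σ²/τ² = 2.
β̂_MAP = 332 / (103 + 2) = 332/105 ≈ 3.162.

β̂_MAP = 3.162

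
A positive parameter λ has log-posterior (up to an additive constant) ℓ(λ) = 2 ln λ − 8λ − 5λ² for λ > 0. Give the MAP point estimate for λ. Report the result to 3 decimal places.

ℓ'(λ) = 2/λ − 8 − 10λ. Setting this to zero and multiplying by λ: 10λ² + 8λ − 2 = 0.
λ = (−8 + √(8² + 4·10·2)) / (2·10) = (−8 + √144) / 20 = (−8 + 12)/20 = 1/5.
ℓ''(λ) = −2/λ² − 10 < 0, confirming a maximum.

λ̂_MAP = 0.200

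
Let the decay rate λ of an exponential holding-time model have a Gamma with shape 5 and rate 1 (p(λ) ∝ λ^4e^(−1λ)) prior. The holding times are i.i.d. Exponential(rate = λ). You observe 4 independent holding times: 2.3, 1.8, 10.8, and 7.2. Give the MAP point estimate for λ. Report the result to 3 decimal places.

The Exponential(rate=λ) likelihood is ∝ λ^n e^(−λΣtᵢ). Here n = 4 and Σtᵢ = 2.3 + 1.8 + 10.8 + 7.2 = 22.1.
Posterior ∝ λ^4e^(−1λ) · λ^4e^(−22.1λ) = λ^8e^(−23.1λ), i.e. Gamma(9, 23.1).
Mode = (a−1)/b = 8/23.1 ≈ 0.346.

λ̂_MAP = 0.346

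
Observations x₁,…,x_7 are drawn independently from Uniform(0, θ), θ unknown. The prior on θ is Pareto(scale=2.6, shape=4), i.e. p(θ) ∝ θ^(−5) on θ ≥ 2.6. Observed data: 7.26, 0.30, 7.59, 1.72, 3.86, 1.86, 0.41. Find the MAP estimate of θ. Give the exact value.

θ̂_MAP = 7.59

The Uniform(0, θ) likelihood is θ^(−n) for θ ≥ max(xᵢ), zero otherwise. Here max(xᵢ) = 7.59.
Posterior ∝ θ^(−5) · θ^(−7) = θ^(−12) on θ ≥ max(2.6, 7.59) = 7.59.
This density is strictly decreasing in θ, so the posterior mode lies at the lower boundary of the support.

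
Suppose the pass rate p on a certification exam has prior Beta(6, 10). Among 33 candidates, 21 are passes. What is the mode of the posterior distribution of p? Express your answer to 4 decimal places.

p̂_MAP = 0.5532

Prior: Beta(6, 10).
Data: 21 successes in 33 trials. The binomial likelihood contributes p^21(1−p)^12, so the posterior is Beta(6+21, 10+12) = Beta(27, 22).
For Beta(a, b) with a, b > 1 the mode is (a−1)/(a+b−2) = 26/47 ≈ 0.5532.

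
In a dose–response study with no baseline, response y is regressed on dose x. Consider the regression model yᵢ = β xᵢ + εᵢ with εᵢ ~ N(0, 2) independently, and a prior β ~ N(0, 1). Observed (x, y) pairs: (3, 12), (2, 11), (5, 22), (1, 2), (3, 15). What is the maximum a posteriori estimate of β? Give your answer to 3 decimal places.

log p(β | y) = −Σ(yᵢ − βxᵢ)²/(2·2) − β²/(2·1) + const.
Setting the derivative to zero: Σxᵢ(yᵢ − βxᵢ)/2 − β/1 = 0, so β = Σxᵢyᵢ / (Σxᵢ² + σ²/τ²).
Σxᵢyᵢ = 3·12 + 2·11 + 5·22 + 1·2 + 3·15 = 215; Σxᵢ² = 48; σ²/τ² = 2.
β̂_MAP = 215 / (48 + 2) = 215/50 ≈ 4.300.

β̂_MAP = 4.300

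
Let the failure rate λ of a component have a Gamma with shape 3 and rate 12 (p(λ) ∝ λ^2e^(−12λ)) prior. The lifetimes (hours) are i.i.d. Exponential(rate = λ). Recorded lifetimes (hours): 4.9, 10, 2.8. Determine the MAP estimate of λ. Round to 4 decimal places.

λ̂_MAP = 0.1684

The Exponential(rate=λ) likelihood is ∝ λ^n e^(−λΣtᵢ). Here n = 3 and Σtᵢ = 4.9 + 10 + 2.8 = 17.7.
Posterior ∝ λ^2e^(−12λ) · λ^3e^(−17.7λ) = λ^5e^(−29.7λ), i.e. Gamma(6, 29.7).
Mode = (a−1)/b = 5/29.7 ≈ 0.1684.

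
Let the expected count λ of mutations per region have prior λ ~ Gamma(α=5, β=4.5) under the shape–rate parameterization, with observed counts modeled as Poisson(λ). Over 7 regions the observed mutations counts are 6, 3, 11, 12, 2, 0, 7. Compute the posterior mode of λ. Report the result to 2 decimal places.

λ̂_MAP = 3.91

Σxᵢ = 6+3+11+12+2+0+7 = 41, with n = 7.
Posterior ∝ λ^4e^(−4.5λ) · λ^41e^(−7λ) = λ^45e^(−11.5λ), i.e. Gamma(shape=46, rate=11.5).
The mode of a Gamma(a, b) with a ≥ 1 (shape–rate) is (a−1)/b = 45/11.5 ≈ 3.91.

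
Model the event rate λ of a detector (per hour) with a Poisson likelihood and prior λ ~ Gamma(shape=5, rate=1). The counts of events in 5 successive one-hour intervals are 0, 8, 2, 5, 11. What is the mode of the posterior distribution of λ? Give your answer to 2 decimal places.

Σxᵢ = 0+8+2+5+11 = 26, with n = 5.
Posterior ∝ λ^4e^(−1λ) · λ^26e^(−5λ) = λ^30e^(−6λ), i.e. Gamma(shape=31, rate=6).
The mode of a Gamma(a, b) with a ≥ 1 (shape–rate) is (a−1)/b = 30/6 ≈ 5.00.

λ̂_MAP = 5.00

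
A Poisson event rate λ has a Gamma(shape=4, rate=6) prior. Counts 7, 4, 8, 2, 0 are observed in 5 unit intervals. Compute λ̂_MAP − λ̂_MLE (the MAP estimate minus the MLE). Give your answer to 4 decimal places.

Σxᵢ = 21. Posterior is Gamma(25, 11); MAP = (25−1)/11 = 24/11 ≈ 2.18182.
MLE = x̄ = 21/5 ≈ 4.20000.
Difference = 24/11 − 21/5 = -111/55 ≈ -2.0182.

MAP − MLE = -2.0182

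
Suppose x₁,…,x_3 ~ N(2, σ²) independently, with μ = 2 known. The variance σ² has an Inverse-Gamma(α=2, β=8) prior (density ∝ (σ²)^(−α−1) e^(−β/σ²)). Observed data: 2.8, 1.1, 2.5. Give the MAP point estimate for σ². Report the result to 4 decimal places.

σ̂²_MAP = 1.9667

Sum of squared deviations about the known mean: SS = (2.8−2)² + (1.1−2)² + (2.5−2)² = 1.7.
The Normal likelihood contributes (σ²)^(−n/2) exp(−SS/(2σ²)), so the posterior is Inverse-Gamma(α + n/2, β + SS/2) = Inverse-Gamma(3.5, 8.85).
The mode of Inverse-Gamma(a, b) is b/(a+1) = 8.85/4.5 ≈ 1.9667.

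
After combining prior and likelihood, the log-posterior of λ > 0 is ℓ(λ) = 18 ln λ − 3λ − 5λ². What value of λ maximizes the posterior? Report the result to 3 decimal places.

λ̂_MAP = 1.200

ℓ'(λ) = 18/λ − 3 − 10λ. Setting this to zero and multiplying by λ: 10λ² + 3λ − 18 = 0.
λ = (−3 + √(3² + 4·10·18)) / (2·10) = (−3 + √729) / 20 = (−3 + 27)/20 = 6/5.
ℓ''(λ) = −18/λ² − 10 < 0, confirming a maximum.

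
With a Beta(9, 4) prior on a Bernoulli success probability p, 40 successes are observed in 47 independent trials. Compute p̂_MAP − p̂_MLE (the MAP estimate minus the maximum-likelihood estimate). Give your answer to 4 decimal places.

MAP − MLE = -0.0235

Posterior is Beta(49, 11); MAP = (49−1)/(60−2) = 48/58 ≈ 0.82759.
MLE ignores the prior: p̂_MLE = k/n = 40/47 ≈ 0.85106.
Difference = 48/58 − 40/47 = -32/1363 ≈ -0.0235.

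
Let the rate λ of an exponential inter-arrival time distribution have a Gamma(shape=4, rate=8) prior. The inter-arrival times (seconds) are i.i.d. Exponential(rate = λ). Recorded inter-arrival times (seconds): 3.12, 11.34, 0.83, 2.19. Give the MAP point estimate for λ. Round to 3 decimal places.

The Exponential(rate=λ) likelihood is ∝ λ^n e^(−λΣtᵢ). Here n = 4 and Σtᵢ = 3.12 + 11.34 + 0.83 + 2.19 = 17.48.
Posterior ∝ λ^3e^(−8λ) · λ^4e^(−17.48λ) = λ^7e^(−25.48λ), i.e. Gamma(8, 25.48).
Mode = (a−1)/b = 7/25.48 ≈ 0.275.

λ̂_MAP = 0.275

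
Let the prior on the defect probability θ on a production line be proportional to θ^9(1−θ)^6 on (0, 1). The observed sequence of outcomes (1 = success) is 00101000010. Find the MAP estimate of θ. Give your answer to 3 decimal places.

The prior density ∝ θ^9(1−θ)^6 is the kernel of Beta(10, 7).
Data: 3 successes in 11 trials (from the sequence). The binomial likelihood contributes θ^3(1−θ)^8, so the posterior is Beta(10+3, 7+8) = Beta(13, 15).
For Beta(a, b) with a, b > 1 the mode is (a−1)/(a+b−2) = 12/26 ≈ 0.462.

θ̂_MAP = 0.462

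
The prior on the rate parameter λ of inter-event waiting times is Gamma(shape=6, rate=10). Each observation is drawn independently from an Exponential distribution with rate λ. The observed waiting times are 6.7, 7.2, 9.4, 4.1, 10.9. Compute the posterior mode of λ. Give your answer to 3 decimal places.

λ̂_MAP = 0.207

The Exponential(rate=λ) likelihood is ∝ λ^n e^(−λΣtᵢ). Here n = 5 and Σtᵢ = 6.7 + 7.2 + 9.4 + 4.1 + 10.9 = 38.3.
Posterior ∝ λ^5e^(−10λ) · λ^5e^(−38.3λ) = λ^10e^(−48.3λ), i.e. Gamma(11, 48.3).
Mode = (a−1)/b = 10/48.3 ≈ 0.207.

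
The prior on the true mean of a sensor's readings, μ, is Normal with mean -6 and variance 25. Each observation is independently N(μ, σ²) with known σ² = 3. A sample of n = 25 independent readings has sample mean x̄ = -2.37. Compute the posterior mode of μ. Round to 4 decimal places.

n = 25, x̄ = -2.37.
For a Normal prior and Normal likelihood with known variance, the posterior is Normal; its mode equals its mean, the precision-weighted average.
Prior precision 1/σ₀² = 1/25 = 0.04; data precision n/σ² = 25/3.
μ̂ = (0.04·(-6) + (25/3)·(-2.37)) / (0.04 + 25/3) = (-19.99)/(628/75) = -5997/2512 ≈ -2.3873.

μ̂_MAP = -2.3873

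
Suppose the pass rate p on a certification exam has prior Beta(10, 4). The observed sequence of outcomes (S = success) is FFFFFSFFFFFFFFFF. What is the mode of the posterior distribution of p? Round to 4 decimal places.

Prior: Beta(10, 4).
Data: 1 success in 16 trials (from the sequence). The binomial likelihood contributes p(1−p)^15, so the posterior is Beta(10+1, 4+15) = Beta(11, 19).
For Beta(a, b) with a, b > 1 the mode is (a−1)/(a+b−2) = 10/28 ≈ 0.3571.

p̂_MAP = 0.3571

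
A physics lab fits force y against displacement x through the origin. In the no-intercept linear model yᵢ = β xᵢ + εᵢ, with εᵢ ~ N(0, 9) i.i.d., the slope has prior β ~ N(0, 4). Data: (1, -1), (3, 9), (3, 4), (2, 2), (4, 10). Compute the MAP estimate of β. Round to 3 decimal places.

β̂_MAP = 1.988

log p(β | y) = −Σ(yᵢ − βxᵢ)²/(2·9) − β²/(2·4) + const.
Setting the derivative to zero: Σxᵢ(yᵢ − βxᵢ)/9 − β/4 = 0, so β = Σxᵢyᵢ / (Σxᵢ² + σ²/τ²).
Σxᵢyᵢ = 1·(-1) + 3·9 + 3·4 + 2·2 + 4·10 = 82; Σxᵢ² = 39; σ²/τ² = 2.25.
β̂_MAP = 82 / (39 + 2.25) = 82/41.25 ≈ 1.988.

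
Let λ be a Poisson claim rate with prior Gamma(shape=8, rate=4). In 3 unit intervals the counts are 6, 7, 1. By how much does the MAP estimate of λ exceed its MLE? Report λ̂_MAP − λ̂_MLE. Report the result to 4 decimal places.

MAP − MLE = -1.6667

Σxᵢ = 14. Posterior is Gamma(22, 7); MAP = (22−1)/7 = 21/7 ≈ 3.00000.
MLE = x̄ = 14/3 ≈ 4.66667.
Difference = 21/7 − 14/3 = -5/3 ≈ -1.6667.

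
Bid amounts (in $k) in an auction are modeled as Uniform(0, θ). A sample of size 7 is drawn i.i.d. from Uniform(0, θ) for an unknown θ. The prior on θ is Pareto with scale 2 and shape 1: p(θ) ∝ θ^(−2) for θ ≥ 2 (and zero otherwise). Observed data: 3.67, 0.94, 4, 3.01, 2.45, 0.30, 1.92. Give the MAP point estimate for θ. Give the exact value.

θ̂_MAP = 4

The Uniform(0, θ) likelihood is θ^(−n) for θ ≥ max(xᵢ), zero otherwise. Here max(xᵢ) = 4.
Posterior ∝ θ^(−2) · θ^(−7) = θ^(−9) on θ ≥ max(2, 4) = 4.
This density is strictly decreasing in θ, so the posterior mode lies at the lower boundary of the support.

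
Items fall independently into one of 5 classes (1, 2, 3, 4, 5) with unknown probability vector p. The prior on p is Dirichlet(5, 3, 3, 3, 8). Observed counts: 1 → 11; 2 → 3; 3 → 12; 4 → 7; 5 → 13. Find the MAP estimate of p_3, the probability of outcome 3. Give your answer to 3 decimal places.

MAP estimate: 0.222

The posterior is Dirichlet(αᵢ + nᵢ) = Dirichlet(16, 6, 15, 10, 21).
For a Dirichlet(a₁,…,a_K) with all aᵢ > 1, the mode has j-th component (aⱼ − 1)/(Σaᵢ − K).
Here Σaᵢ = 68 and K = 5, so p_3 = (15 − 1)/(68 − 5) = 14/63 ≈ 0.222.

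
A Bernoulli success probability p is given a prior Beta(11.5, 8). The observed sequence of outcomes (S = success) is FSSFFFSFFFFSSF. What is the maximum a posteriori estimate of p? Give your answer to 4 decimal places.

Prior: Beta(11.5, 8).
Data: 5 successes in 14 trials (from the sequence). The binomial likelihood contributes p^5(1−p)^9, so the posterior is Beta(11.5+5, 8+9) = Beta(16.5, 17).
For Beta(a, b) with a, b > 1 the mode is (a−1)/(a+b−2) = 15.5/31.5 ≈ 0.4921.

p̂_MAP = 0.4921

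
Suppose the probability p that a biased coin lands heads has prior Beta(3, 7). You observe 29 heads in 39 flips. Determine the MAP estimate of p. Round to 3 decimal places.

p̂_MAP = 0.660

Prior: Beta(3, 7).
Data: 29 successes in 39 trials. The binomial likelihood contributes p^29(1−p)^10, so the posterior is Beta(3+29, 7+10) = Beta(32, 17).
For Beta(a, b) with a, b > 1 the mode is (a−1)/(a+b−2) = 31/47 ≈ 0.660.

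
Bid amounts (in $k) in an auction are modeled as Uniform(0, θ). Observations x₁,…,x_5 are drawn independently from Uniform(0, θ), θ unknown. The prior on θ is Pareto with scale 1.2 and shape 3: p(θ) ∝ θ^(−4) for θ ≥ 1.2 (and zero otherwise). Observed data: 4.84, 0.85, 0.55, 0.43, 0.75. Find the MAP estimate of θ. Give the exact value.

The Uniform(0, θ) likelihood is θ^(−n) for θ ≥ max(xᵢ), zero otherwise. Here max(xᵢ) = 4.84.
Posterior ∝ θ^(−4) · θ^(−5) = θ^(−9) on θ ≥ max(1.2, 4.84) = 4.84.
This density is strictly decreasing in θ, so the posterior mode lies at the lower boundary of the support.

θ̂_MAP = 4.84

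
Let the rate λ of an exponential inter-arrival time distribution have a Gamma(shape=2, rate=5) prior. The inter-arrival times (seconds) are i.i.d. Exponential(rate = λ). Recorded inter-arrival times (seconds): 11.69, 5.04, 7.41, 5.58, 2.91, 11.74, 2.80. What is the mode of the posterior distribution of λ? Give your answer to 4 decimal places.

λ̂_MAP = 0.1533

The Exponential(rate=λ) likelihood is ∝ λ^n e^(−λΣtᵢ). Here n = 7 and Σtᵢ = 11.69 + 5.04 + 7.41 + 5.58 + 2.91 + 11.74 + 2.80 = 47.17.
Posterior ∝ λe^(−5λ) · λ^7e^(−47.17λ) = λ^8e^(−52.17λ), i.e. Gamma(9, 52.17).
Mode = (a−1)/b = 8/52.17 ≈ 0.1533.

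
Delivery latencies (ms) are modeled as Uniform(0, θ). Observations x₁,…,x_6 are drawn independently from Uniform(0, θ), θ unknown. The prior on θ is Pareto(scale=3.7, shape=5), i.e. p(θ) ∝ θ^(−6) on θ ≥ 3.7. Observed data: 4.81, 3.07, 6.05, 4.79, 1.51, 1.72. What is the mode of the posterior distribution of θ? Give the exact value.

θ̂_MAP = 6.05

The Uniform(0, θ) likelihood is θ^(−n) for θ ≥ max(xᵢ), zero otherwise. Here max(xᵢ) = 6.05.
Posterior ∝ θ^(−6) · θ^(−6) = θ^(−12) on θ ≥ max(3.7, 6.05) = 6.05.
This density is strictly decreasing in θ, so the posterior mode lies at the lower boundary of the support.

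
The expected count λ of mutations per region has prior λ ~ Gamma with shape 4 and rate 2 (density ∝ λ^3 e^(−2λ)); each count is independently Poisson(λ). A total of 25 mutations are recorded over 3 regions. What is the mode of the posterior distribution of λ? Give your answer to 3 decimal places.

Σxᵢ = 25, n = 3.
Posterior ∝ λ^3e^(−2λ) · λ^25e^(−3λ) = λ^28e^(−5λ), i.e. Gamma(shape=29, rate=5).
The mode of a Gamma(a, b) with a ≥ 1 (shape–rate) is (a−1)/b = 28/5 ≈ 5.600.

λ̂_MAP = 5.600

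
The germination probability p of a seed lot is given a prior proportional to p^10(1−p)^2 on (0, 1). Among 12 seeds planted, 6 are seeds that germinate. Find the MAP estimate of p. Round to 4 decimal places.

p̂_MAP = 0.6667

The prior density ∝ p^10(1−p)^2 is the kernel of Beta(11, 3).
Data: 6 successes in 12 trials. The binomial likelihood contributes p^6(1−p)^6, so the posterior is Beta(11+6, 3+6) = Beta(17, 9).
For Beta(a, b) with a, b > 1 the mode is (a−1)/(a+b−2) = 16/24 ≈ 0.6667.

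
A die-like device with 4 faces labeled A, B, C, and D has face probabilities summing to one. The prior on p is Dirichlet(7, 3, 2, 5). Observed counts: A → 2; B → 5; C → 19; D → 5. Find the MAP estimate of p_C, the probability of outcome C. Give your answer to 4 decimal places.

The posterior is Dirichlet(αᵢ + nᵢ) = Dirichlet(9, 8, 21, 10).
For a Dirichlet(a₁,…,a_K) with all aᵢ > 1, the mode has j-th component (aⱼ − 1)/(Σaᵢ − K).
Here Σaᵢ = 48 and K = 4, so p_C = (21 − 1)/(48 − 4) = 20/44 ≈ 0.4545.

MAP estimate of p_C = 0.4545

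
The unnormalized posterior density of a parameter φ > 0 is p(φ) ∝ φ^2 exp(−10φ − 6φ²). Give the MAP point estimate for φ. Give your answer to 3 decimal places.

ℓ'(φ) = 2/φ − 10 − 12φ. Setting this to zero and multiplying by φ: 12φ² + 10φ − 2 = 0.
φ = (−10 + √(10² + 4·12·2)) / (2·12) = (−10 + √196) / 24 = (−10 + 14)/24 = 1/6.
ℓ''(φ) = −2/φ² − 12 < 0, confirming a maximum.

φ̂_MAP = 0.167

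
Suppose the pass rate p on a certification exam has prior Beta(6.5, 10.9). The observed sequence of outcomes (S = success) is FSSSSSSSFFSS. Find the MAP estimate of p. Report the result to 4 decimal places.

Prior: Beta(6.5, 10.9).
Data: 9 successes in 12 trials (from the sequence). The binomial likelihood contributes p^9(1−p)^3, so the posterior is Beta(6.5+9, 10.9+3) = Beta(15.5, 13.9).
For Beta(a, b) with a, b > 1 the mode is (a−1)/(a+b−2) = 14.5/27.4 ≈ 0.5292.

p̂_MAP = 0.5292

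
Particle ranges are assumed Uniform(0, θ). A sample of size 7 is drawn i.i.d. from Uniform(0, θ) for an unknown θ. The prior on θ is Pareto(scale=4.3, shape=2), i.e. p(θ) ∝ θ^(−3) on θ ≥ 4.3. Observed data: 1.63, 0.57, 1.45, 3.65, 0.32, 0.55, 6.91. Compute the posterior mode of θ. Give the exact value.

The Uniform(0, θ) likelihood is θ^(−n) for θ ≥ max(xᵢ), zero otherwise. Here max(xᵢ) = 6.91.
Posterior ∝ θ^(−3) · θ^(−7) = θ^(−10) on θ ≥ max(4.3, 6.91) = 6.91.
This density is strictly decreasing in θ, so the posterior mode lies at the lower boundary of the support.

θ̂_MAP = 6.91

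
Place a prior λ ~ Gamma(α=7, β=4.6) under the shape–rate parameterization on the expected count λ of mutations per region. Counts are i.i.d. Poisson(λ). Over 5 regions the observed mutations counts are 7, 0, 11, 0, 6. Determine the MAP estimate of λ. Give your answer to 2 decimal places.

Σxᵢ = 7+0+11+0+6 = 24, with n = 5.
Posterior ∝ λ^6e^(−4.6λ) · λ^24e^(−5λ) = λ^30e^(−9.6λ), i.e. Gamma(shape=31, rate=9.6).
The mode of a Gamma(a, b) with a ≥ 1 (shape–rate) is (a−1)/b = 30/9.6 ≈ 3.13.

λ̂_MAP = 3.13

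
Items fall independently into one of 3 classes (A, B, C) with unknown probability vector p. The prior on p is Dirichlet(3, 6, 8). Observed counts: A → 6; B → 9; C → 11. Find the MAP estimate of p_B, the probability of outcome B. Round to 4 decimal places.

MAP estimate of p_B = 0.3500

The posterior is Dirichlet(αᵢ + nᵢ) = Dirichlet(9, 15, 19).
For a Dirichlet(a₁,…,a_K) with all aᵢ > 1, the mode has j-th component (aⱼ − 1)/(Σaᵢ − K).
Here Σaᵢ = 43 and K = 3, so p_B = (15 − 1)/(43 − 3) = 14/40 ≈ 0.3500.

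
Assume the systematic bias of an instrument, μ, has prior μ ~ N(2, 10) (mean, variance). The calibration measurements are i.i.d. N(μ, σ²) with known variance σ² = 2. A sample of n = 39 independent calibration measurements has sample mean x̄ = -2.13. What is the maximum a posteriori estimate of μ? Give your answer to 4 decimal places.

n = 39, x̄ = -2.13.
For a Normal prior and Normal likelihood with known variance, the posterior is Normal; its mode equals its mean, the precision-weighted average.
Prior precision 1/σ₀² = 1/10 = 0.1; data precision n/σ² = 39/2 = 19.5.
μ̂ = (0.1·2 + 19.5·(-2.13)) / (0.1 + 19.5) = (-41.335)/19.6 = -1181/560 ≈ -2.1089.

μ̂_MAP = -2.1089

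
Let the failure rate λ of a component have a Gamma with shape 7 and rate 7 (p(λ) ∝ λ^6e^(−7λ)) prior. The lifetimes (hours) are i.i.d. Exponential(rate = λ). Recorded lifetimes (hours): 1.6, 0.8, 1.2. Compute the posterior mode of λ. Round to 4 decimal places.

The Exponential(rate=λ) likelihood is ∝ λ^n e^(−λΣtᵢ). Here n = 3 and Σtᵢ = 1.6 + 0.8 + 1.2 = 3.6.
Posterior ∝ λ^6e^(−7λ) · λ^3e^(−3.6λ) = λ^9e^(−10.6λ), i.e. Gamma(10, 10.6).
Mode = (a−1)/b = 9/10.6 ≈ 0.8491.

λ̂_MAP = 0.8491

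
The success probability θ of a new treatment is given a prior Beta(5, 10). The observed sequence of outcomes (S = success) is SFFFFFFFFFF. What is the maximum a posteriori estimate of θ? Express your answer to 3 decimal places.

θ̂_MAP = 0.208

Prior: Beta(5, 10).
Data: 1 success in 11 trials (from the sequence). The binomial likelihood contributes θ(1−θ)^10, so the posterior is Beta(5+1, 10+10) = Beta(6, 20).
For Beta(a, b) with a, b > 1 the mode is (a−1)/(a+b−2) = 5/24 ≈ 0.208.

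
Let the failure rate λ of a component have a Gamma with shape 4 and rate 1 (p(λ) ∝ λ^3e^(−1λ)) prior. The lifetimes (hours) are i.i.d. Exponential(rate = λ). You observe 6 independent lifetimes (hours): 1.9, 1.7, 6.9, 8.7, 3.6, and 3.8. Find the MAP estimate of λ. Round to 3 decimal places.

λ̂_MAP = 0.326

The Exponential(rate=λ) likelihood is ∝ λ^n e^(−λΣtᵢ). Here n = 6 and Σtᵢ = 1.9 + 1.7 + 6.9 + 8.7 + 3.6 + 3.8 = 26.6.
Posterior ∝ λ^3e^(−1λ) · λ^6e^(−26.6λ) = λ^9e^(−27.6λ), i.e. Gamma(10, 27.6).
Mode = (a−1)/b = 9/27.6 ≈ 0.326.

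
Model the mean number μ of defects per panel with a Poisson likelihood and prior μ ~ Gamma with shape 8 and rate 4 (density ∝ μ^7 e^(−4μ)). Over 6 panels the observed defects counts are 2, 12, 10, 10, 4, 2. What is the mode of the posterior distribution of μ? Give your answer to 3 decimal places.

μ̂_MAP = 4.700

Σxᵢ = 2+12+10+10+4+2 = 40, with n = 6.
Posterior ∝ μ^7e^(−4μ) · μ^40e^(−6μ) = μ^47e^(−10μ), i.e. Gamma(shape=48, rate=10).
The mode of a Gamma(a, b) with a ≥ 1 (shape–rate) is (a−1)/b = 47/10 ≈ 4.700.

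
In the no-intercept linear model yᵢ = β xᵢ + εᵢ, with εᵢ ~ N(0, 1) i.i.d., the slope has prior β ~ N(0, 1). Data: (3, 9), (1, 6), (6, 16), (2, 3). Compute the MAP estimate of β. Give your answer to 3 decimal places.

β̂_MAP = 2.647

log p(β | y) = −Σ(yᵢ − βxᵢ)²/(2·1) − β²/(2·1) + const.
Setting the derivative to zero: Σxᵢ(yᵢ − βxᵢ)/1 − β/1 = 0, so β = Σxᵢyᵢ / (Σxᵢ² + σ²/τ²).
Σxᵢyᵢ = 3·9 + 1·6 + 6·16 + 2·3 = 135; Σxᵢ² = 50; σ²/τ² = 1.
β̂_MAP = 135 / (50 + 1) = 135/51 ≈ 2.647.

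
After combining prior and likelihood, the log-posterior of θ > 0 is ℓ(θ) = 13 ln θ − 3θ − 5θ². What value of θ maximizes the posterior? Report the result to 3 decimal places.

θ̂_MAP = 1.000

ℓ'(θ) = 13/θ − 3 − 10θ. Setting this to zero and multiplying by θ: 10θ² + 3θ − 13 = 0.
θ = (−3 + √(3² + 4·10·13)) / (2·10) = (−3 + √529) / 20 = (−3 + 23)/20 = 1.
ℓ''(θ) = −13/θ² − 10 < 0, confirming a maximum.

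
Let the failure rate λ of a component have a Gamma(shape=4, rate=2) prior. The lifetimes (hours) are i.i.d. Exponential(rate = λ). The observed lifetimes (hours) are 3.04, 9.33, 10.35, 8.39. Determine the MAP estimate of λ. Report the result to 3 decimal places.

λ̂_MAP = 0.211

The Exponential(rate=λ) likelihood is ∝ λ^n e^(−λΣtᵢ). Here n = 4 and Σtᵢ = 3.04 + 9.33 + 10.35 + 8.39 = 31.11.
Posterior ∝ λ^3e^(−2λ) · λ^4e^(−31.11λ) = λ^7e^(−33.11λ), i.e. Gamma(8, 33.11).
Mode = (a−1)/b = 7/33.11 ≈ 0.211.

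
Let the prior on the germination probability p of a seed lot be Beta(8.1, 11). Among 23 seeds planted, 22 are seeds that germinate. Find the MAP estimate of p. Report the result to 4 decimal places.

p̂_MAP = 0.7257

Prior: Beta(8.1, 11).
Data: 22 successes in 23 trials. The binomial likelihood contributes p^22(1−p)^1, so the posterior is Beta(8.1+22, 11+1) = Beta(30.1, 12).
For Beta(a, b) with a, b > 1 the mode is (a−1)/(a+b−2) = 29.1/40.1 ≈ 0.7257.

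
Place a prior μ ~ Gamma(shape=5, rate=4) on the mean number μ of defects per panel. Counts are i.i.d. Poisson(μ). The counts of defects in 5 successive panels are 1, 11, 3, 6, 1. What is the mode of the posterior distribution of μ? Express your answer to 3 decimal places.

μ̂_MAP = 2.889

Σxᵢ = 1+11+3+6+1 = 22, with n = 5.
Posterior ∝ μ^4e^(−4μ) · μ^22e^(−5μ) = μ^26e^(−9μ), i.e. Gamma(shape=27, rate=9).
The mode of a Gamma(a, b) with a ≥ 1 (shape–rate) is (a−1)/b = 26/9 ≈ 2.889.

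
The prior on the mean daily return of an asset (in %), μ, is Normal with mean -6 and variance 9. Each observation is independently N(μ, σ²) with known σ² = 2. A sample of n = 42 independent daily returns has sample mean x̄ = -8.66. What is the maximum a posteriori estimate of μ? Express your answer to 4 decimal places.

μ̂_MAP = -8.6460

n = 42, x̄ = -8.66.
For a Normal prior and Normal likelihood with known variance, the posterior is Normal; its mode equals its mean, the precision-weighted average.
Prior precision 1/σ₀² = 1/9; data precision n/σ² = 42/2 = 21.
μ̂ = ((1/9)·(-6) + 21·(-8.66)) / (1/9 + 21) = (-27379/150)/(190/9) = -8.6460.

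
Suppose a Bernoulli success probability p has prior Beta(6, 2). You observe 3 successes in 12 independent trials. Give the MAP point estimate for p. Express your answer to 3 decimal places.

Prior: Beta(6, 2).
Data: 3 successes in 12 trials. The binomial likelihood contributes p^3(1−p)^9, so the posterior is Beta(6+3, 2+9) = Beta(9, 11).
For Beta(a, b) with a, b > 1 the mode is (a−1)/(a+b−2) = 8/18 ≈ 0.444.

p̂_MAP = 0.444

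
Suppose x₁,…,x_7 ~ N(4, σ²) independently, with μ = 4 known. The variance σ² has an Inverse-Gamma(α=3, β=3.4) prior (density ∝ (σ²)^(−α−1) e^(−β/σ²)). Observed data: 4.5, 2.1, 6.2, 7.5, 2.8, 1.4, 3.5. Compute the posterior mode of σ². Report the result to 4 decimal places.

Sum of squared deviations about the known mean: SS = (4.5−4)² + (2.1−4)² + (6.2−4)² + (7.5−4)² + (2.8−4)² + (1.4−4)² + (3.5−4)² = 29.4.
The Normal likelihood contributes (σ²)^(−n/2) exp(−SS/(2σ²)), so the posterior is Inverse-Gamma(α + n/2, β + SS/2) = Inverse-Gamma(6.5, 18.1).
The mode of Inverse-Gamma(a, b) is b/(a+1) = 18.1/7.5 ≈ 2.4133.

σ̂²_MAP = 2.4133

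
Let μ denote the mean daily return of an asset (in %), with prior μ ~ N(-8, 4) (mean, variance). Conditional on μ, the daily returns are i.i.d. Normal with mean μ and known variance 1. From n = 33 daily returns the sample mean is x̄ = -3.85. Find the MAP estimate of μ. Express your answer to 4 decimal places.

n = 33, x̄ = -3.85.
For a Normal prior and Normal likelihood with known variance, the posterior is Normal; its mode equals its mean, the precision-weighted average.
Prior precision 1/σ₀² = 1/4 = 0.25; data precision n/σ² = 33/1 = 33.
μ̂ = (0.25·(-8) + 33·(-3.85)) / (0.25 + 33) = (-129.05)/33.25 = -2581/665 ≈ -3.8812.

μ̂_MAP = -3.8812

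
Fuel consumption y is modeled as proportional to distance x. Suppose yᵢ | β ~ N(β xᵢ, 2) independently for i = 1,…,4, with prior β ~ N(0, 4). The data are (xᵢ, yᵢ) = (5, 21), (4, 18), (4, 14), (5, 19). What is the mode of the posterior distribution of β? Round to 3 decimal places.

β̂_MAP = 3.976

log p(β | y) = −Σ(yᵢ − βxᵢ)²/(2·2) − β²/(2·4) + const.
Setting the derivative to zero: Σxᵢ(yᵢ − βxᵢ)/2 − β/4 = 0, so β = Σxᵢyᵢ / (Σxᵢ² + σ²/τ²).
Σxᵢyᵢ = 5·21 + 4·18 + 4·14 + 5·19 = 328; Σxᵢ² = 82; σ²/τ² = 0.5.
β̂_MAP = 328 / (82 + 0.5) = 328/82.5 ≈ 3.976.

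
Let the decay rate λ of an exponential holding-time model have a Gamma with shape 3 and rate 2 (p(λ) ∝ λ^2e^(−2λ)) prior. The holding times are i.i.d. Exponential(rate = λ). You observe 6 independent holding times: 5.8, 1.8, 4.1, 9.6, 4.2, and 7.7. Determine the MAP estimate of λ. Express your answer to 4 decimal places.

The Exponential(rate=λ) likelihood is ∝ λ^n e^(−λΣtᵢ). Here n = 6 and Σtᵢ = 5.8 + 1.8 + 4.1 + 9.6 + 4.2 + 7.7 = 33.2.
Posterior ∝ λ^2e^(−2λ) · λ^6e^(−33.2λ) = λ^8e^(−35.2λ), i.e. Gamma(9, 35.2).
Mode = (a−1)/b = 8/35.2 ≈ 0.2273.

λ̂_MAP = 0.2273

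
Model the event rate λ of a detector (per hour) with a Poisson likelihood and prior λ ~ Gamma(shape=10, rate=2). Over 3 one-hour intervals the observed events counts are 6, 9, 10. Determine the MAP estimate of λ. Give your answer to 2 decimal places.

Σxᵢ = 6+9+10 = 25, with n = 3.
Posterior ∝ λ^9e^(−2λ) · λ^25e^(−3λ) = λ^34e^(−5λ), i.e. Gamma(shape=35, rate=5).
The mode of a Gamma(a, b) with a ≥ 1 (shape–rate) is (a−1)/b = 34/5 ≈ 6.80.

λ̂_MAP = 6.80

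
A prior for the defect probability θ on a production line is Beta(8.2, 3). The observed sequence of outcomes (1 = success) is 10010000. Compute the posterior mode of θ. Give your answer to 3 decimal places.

Prior: Beta(8.2, 3).
Data: 2 successes in 8 trials (from the sequence). The binomial likelihood contributes θ^2(1−θ)^6, so the posterior is Beta(8.2+2, 3+6) = Beta(10.2, 9).
For Beta(a, b) with a, b > 1 the mode is (a−1)/(a+b−2) = 9.2/17.2 ≈ 0.535.

θ̂_MAP = 0.535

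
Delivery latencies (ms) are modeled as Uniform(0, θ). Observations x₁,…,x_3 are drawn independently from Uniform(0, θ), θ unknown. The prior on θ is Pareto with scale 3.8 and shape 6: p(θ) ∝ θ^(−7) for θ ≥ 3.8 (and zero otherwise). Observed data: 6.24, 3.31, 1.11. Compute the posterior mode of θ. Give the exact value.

The Uniform(0, θ) likelihood is θ^(−n) for θ ≥ max(xᵢ), zero otherwise. Here max(xᵢ) = 6.24.
Posterior ∝ θ^(−7) · θ^(−3) = θ^(−10) on θ ≥ max(3.8, 6.24) = 6.24.
This density is strictly decreasing in θ, so the posterior mode lies at the lower boundary of the support.

θ̂_MAP = 6.24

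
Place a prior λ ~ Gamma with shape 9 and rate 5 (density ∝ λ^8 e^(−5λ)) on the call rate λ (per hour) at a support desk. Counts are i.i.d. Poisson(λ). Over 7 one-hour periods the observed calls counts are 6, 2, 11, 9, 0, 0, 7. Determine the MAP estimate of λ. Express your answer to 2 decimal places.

Σxᵢ = 6+2+11+9+0+0+7 = 35, with n = 7.
Posterior ∝ λ^8e^(−5λ) · λ^35e^(−7λ) = λ^43e^(−12λ), i.e. Gamma(shape=44, rate=12).
The mode of a Gamma(a, b) with a ≥ 1 (shape–rate) is (a−1)/b = 43/12 ≈ 3.58.

λ̂_MAP = 3.58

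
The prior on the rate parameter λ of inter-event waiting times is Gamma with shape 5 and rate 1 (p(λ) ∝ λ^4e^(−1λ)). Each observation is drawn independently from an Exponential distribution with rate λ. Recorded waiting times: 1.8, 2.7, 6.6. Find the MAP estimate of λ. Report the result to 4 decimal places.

λ̂_MAP = 0.5785

The Exponential(rate=λ) likelihood is ∝ λ^n e^(−λΣtᵢ). Here n = 3 and Σtᵢ = 1.8 + 2.7 + 6.6 = 11.1.
Posterior ∝ λ^4e^(−1λ) · λ^3e^(−11.1λ) = λ^7e^(−12.1λ), i.e. Gamma(8, 12.1).
Mode = (a−1)/b = 7/12.1 ≈ 0.5785.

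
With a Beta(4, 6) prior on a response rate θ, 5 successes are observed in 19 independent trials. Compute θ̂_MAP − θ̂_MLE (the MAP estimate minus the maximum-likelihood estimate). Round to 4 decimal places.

Posterior is Beta(9, 20); MAP = (9−1)/(29−2) = 8/27 ≈ 0.29630.
MLE ignores the prior: θ̂_MLE = k/n = 5/19 ≈ 0.26316.
Difference = 8/27 − 5/19 = 17/513 ≈ 0.0331.

MAP − MLE = 0.0331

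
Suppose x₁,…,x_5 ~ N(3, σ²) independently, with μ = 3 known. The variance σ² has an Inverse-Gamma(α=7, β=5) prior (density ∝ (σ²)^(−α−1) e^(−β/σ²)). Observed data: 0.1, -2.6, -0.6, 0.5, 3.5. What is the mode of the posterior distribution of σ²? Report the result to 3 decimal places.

Sum of squared deviations about the known mean: SS = (0.1−3)² + (-2.6−3)² + (-0.6−3)² + (0.5−3)² + (3.5−3)² = 59.23.
The Normal likelihood contributes (σ²)^(−n/2) exp(−SS/(2σ²)), so the posterior is Inverse-Gamma(α + n/2, β + SS/2) = Inverse-Gamma(9.5, 34.615).
The mode of Inverse-Gamma(a, b) is b/(a+1) = 34.615/10.5 ≈ 3.297.

σ̂²_MAP = 3.297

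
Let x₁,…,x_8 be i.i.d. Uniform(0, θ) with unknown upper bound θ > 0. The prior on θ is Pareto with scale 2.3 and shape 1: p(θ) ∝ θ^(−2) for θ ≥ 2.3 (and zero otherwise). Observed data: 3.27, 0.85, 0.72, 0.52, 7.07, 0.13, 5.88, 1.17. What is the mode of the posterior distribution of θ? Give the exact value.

The Uniform(0, θ) likelihood is θ^(−n) for θ ≥ max(xᵢ), zero otherwise. Here max(xᵢ) = 7.07.
Posterior ∝ θ^(−2) · θ^(−8) = θ^(−10) on θ ≥ max(2.3, 7.07) = 7.07.
This density is strictly decreasing in θ, so the posterior mode lies at the lower boundary of the support.

θ̂_MAP = 7.07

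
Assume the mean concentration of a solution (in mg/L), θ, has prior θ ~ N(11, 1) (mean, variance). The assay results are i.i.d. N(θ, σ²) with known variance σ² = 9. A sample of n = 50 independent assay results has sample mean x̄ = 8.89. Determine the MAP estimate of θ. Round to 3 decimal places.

n = 50, x̄ = 8.89.
For a Normal prior and Normal likelihood with known variance, the posterior is Normal; its mode equals its mean, the precision-weighted average.
Prior precision 1/σ₀² = 1/1 = 1; data precision n/σ² = 50/9.
θ̂ = (1·11 + (50/9)·8.89) / (1 + 50/9) = (1087/18)/(59/9) = 1087/118 ≈ 9.212.

θ̂_MAP = 9.212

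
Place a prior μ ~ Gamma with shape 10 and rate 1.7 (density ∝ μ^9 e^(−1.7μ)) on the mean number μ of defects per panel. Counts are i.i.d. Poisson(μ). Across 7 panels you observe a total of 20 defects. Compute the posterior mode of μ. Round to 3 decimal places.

μ̂_MAP = 3.333

Σxᵢ = 20, n = 7.
Posterior ∝ μ^9e^(−1.7μ) · μ^20e^(−7μ) = μ^29e^(−8.7μ), i.e. Gamma(shape=30, rate=8.7).
The mode of a Gamma(a, b) with a ≥ 1 (shape–rate) is (a−1)/b = 29/8.7 ≈ 3.333.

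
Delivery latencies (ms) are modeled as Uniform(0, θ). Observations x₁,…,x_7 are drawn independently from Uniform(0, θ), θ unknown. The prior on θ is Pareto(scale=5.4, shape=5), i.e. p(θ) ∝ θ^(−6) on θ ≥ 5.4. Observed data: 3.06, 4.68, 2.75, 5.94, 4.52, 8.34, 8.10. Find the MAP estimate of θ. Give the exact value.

θ̂_MAP = 8.34

The Uniform(0, θ) likelihood is θ^(−n) for θ ≥ max(xᵢ), zero otherwise. Here max(xᵢ) = 8.34.
Posterior ∝ θ^(−6) · θ^(−7) = θ^(−13) on θ ≥ max(5.4, 8.34) = 8.34.
This density is strictly decreasing in θ, so the posterior mode lies at the lower boundary of the support.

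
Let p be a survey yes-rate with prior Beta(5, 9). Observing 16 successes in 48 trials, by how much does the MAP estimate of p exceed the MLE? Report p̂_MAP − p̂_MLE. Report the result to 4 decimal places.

Posterior is Beta(21, 41); MAP = (21−1)/(62−2) = 20/60 ≈ 0.33333.
MLE ignores the prior: p̂_MLE = k/n = 16/48 ≈ 0.33333.
Difference = 20/60 − 16/48 = 0 ≈ 0.0000.

MAP − MLE = 0.0000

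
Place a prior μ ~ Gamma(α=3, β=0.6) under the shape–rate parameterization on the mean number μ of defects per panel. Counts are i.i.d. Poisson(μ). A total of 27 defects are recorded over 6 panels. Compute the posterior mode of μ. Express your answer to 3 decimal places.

Σxᵢ = 27, n = 6.
Posterior ∝ μ^2e^(−0.6μ) · μ^27e^(−6μ) = μ^29e^(−6.6μ), i.e. Gamma(shape=30, rate=6.6).
The mode of a Gamma(a, b) with a ≥ 1 (shape–rate) is (a−1)/b = 29/6.6 ≈ 4.394.

μ̂_MAP = 4.394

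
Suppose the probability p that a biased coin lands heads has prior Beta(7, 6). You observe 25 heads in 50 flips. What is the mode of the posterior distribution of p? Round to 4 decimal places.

Prior: Beta(7, 6).
Data: 25 successes in 50 trials. The binomial likelihood contributes p^25(1−p)^25, so the posterior is Beta(7+25, 6+25) = Beta(32, 31).
For Beta(a, b) with a, b > 1 the mode is (a−1)/(a+b−2) = 31/61 ≈ 0.5082.

p̂_MAP = 0.5082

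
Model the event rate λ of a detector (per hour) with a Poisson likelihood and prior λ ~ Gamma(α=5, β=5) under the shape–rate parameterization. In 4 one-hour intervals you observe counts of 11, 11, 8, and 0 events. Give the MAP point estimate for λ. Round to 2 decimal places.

Σxᵢ = 11+11+8+0 = 30, with n = 4.
Posterior ∝ λ^4e^(−5λ) · λ^30e^(−4λ) = λ^34e^(−9λ), i.e. Gamma(shape=35, rate=9).
The mode of a Gamma(a, b) with a ≥ 1 (shape–rate) is (a−1)/b = 34/9 ≈ 3.78.

λ̂_MAP = 3.78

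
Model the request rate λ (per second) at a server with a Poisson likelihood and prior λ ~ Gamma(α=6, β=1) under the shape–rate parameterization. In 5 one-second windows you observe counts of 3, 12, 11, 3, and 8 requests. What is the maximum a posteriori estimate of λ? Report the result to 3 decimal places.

λ̂_MAP = 7.000

Σxᵢ = 3+12+11+3+8 = 37, with n = 5.
Posterior ∝ λ^5e^(−1λ) · λ^37e^(−5λ) = λ^42e^(−6λ), i.e. Gamma(shape=43, rate=6).
The mode of a Gamma(a, b) with a ≥ 1 (shape–rate) is (a−1)/b = 42/6 ≈ 7.000.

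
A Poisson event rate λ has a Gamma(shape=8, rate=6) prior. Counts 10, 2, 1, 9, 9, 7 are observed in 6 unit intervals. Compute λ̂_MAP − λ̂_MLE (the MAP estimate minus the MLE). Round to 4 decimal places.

MAP − MLE = -2.5833

Σxᵢ = 38. Posterior is Gamma(46, 12); MAP = (46−1)/12 = 45/12 ≈ 3.75000.
MLE = x̄ = 38/6 ≈ 6.33333.
Difference = 45/12 − 38/6 = -31/12 ≈ -2.5833.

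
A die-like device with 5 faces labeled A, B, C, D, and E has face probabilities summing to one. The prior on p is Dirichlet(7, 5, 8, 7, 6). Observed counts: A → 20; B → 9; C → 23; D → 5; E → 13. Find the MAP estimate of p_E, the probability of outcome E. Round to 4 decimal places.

The posterior is Dirichlet(αᵢ + nᵢ) = Dirichlet(27, 14, 31, 12, 19).
For a Dirichlet(a₁,…,a_K) with all aᵢ > 1, the mode has j-th component (aⱼ − 1)/(Σaᵢ − K).
Here Σaᵢ = 103 and K = 5, so p_E = (19 − 1)/(103 − 5) = 18/98 ≈ 0.1837.

MAP estimate of p_E = 0.1837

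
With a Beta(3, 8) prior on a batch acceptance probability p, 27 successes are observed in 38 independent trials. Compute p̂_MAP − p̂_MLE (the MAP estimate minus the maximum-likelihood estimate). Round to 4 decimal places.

MAP − MLE = -0.0935

Posterior is Beta(30, 19); MAP = (30−1)/(49−2) = 29/47 ≈ 0.61702.
MLE ignores the prior: p̂_MLE = k/n = 27/38 ≈ 0.71053.
Difference = 29/47 − 27/38 = -167/1786 ≈ -0.0935.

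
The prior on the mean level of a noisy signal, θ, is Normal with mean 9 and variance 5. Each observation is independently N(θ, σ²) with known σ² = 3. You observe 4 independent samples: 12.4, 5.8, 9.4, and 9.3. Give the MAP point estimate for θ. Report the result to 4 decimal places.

n = 4; x̄ = (12.4 + 5.8 + 9.4 + 9.3)/4 = 36.9/4 = 9.225.
For a Normal prior and Normal likelihood with known variance, the posterior is Normal; its mode equals its mean, the precision-weighted average.
Prior precision 1/σ₀² = 1/5 = 0.2; data precision n/σ² = 4/3.
θ̂ = (0.2·9 + (4/3)·9.225) / (0.2 + 4/3) = 14.1/(23/15) = 423/46 ≈ 9.1957.

θ̂_MAP = 9.1957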